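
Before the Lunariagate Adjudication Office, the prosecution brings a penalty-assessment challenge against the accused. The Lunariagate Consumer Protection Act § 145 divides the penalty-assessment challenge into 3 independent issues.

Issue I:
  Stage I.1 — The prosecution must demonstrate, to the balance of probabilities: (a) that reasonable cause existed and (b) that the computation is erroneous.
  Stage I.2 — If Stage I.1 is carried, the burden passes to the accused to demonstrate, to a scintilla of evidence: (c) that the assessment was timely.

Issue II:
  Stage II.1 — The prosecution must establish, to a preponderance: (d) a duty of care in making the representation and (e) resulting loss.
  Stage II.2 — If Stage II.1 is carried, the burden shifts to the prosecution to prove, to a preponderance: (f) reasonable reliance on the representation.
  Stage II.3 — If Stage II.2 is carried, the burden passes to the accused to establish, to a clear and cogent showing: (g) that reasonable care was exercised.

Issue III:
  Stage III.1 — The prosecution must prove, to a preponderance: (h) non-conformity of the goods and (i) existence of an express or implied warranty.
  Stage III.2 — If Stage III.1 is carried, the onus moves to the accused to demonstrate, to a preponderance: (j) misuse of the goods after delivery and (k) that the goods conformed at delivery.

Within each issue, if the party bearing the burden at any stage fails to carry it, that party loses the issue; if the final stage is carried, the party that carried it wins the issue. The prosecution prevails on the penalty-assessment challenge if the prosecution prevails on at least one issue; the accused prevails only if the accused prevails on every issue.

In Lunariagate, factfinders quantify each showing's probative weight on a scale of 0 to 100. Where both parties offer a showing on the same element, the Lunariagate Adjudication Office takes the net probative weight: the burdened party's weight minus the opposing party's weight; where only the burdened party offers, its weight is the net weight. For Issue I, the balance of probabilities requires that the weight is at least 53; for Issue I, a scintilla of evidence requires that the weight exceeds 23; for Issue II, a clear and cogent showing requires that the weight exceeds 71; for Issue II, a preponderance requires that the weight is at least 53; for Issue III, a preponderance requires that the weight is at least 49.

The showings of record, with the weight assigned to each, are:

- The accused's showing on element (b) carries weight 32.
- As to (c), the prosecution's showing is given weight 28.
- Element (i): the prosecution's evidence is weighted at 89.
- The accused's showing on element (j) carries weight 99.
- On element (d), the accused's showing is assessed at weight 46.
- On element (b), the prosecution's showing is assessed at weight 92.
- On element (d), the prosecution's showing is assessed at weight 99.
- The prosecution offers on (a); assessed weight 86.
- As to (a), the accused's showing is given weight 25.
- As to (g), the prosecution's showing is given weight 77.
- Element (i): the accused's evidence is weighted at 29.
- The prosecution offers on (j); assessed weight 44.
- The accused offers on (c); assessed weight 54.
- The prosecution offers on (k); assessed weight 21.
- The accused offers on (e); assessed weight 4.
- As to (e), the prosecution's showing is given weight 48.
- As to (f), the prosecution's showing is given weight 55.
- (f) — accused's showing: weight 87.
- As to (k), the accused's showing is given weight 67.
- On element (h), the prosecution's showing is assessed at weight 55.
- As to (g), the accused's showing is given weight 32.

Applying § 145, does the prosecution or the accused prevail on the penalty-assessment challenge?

prosecution

— Issue I —
Stage I.1 — burden on prosecution; standard: the balance of probabilities (weight is at least 53).
    (a): 86 − 25 = 61 ≥ 53 [met]
    (b): 92 − 32 = 60 ≥ 53 [met]
  Stage I.1 is satisfied; the onus moves to the accused.
Stage I.2 — burden on accused; standard: a scintilla of evidence (weight exceeds 23).
    (c): 54 − 28 = 26 > 23 [met]
  The accused carries the last stage.
With every stage satisfied, the accused prevails on this issue.
— Issue II —
Stage II.1 — burden on prosecution; standard: a preponderance (weight is at least 53).
    (d): 99 − 46 = 53 ≥ 53 [met]
    (e): 48 − 4 = 44 < 53 [not met]
  Not every element is met, so the prosecution fails to carry Stage II.1.
The accused prevails on this issue.
— Issue III —
Stage III.1 (prosecution, a preponderance, weight is at least 49): (h) 55 ≥ 49 — meets; (i) net 89−29=60 ≥ 49 — meets.
  Stage III.1 is satisfied; the onus moves to the accused.
Stage III.2 (accused, a preponderance, weight is at least 49): (j) net 99−44=55 ≥ 49 — meets; (k) net 67−21=46 < 49 — fails.
  The accused does not carry Stage III.2.
The analysis ends at Stage III.2; the prosecution prevails on this issue.
Per-issue: Issue I → accused; Issue II → accused; Issue III → prosecution. The prosecution must prevail on at least one issue; overall, the prosecution prevails.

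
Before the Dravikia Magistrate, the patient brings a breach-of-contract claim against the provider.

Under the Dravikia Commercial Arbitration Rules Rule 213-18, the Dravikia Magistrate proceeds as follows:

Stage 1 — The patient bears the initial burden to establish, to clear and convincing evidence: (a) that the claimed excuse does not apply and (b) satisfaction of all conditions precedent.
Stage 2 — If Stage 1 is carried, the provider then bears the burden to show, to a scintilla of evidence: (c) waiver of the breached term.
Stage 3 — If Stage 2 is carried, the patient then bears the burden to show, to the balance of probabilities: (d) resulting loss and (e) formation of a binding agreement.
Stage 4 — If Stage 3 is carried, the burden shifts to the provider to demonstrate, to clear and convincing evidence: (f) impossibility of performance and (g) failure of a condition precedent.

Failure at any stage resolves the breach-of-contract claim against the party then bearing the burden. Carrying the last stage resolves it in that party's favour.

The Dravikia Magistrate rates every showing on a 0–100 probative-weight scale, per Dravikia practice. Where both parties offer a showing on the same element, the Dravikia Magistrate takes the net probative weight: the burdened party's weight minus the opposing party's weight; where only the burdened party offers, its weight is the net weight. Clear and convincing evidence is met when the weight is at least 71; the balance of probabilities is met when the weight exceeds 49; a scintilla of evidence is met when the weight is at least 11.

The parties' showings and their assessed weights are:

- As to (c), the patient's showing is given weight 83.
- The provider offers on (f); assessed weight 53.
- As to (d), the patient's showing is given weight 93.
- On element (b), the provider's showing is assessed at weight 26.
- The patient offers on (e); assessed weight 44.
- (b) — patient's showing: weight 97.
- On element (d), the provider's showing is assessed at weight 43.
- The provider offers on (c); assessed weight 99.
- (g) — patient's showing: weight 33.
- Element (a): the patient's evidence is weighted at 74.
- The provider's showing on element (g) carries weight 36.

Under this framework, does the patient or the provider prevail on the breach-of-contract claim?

Stage 1 (patient, clear and convincing evidence, weight is at least 71): (a) 74 ≥ 71 — meets; (b) net 97−26=71 ≥ 71 — meets.
  Stage 1 is satisfied; the onus moves to the provider.
Stage 2 (provider, a scintilla of evidence, weight is at least 11): (c) net 99−83=16 ≥ 11 — meets.
  All elements met. The burden passes to the patient.
Stage 3 (patient, the balance of probabilities, weight exceeds 49): (d) net 93−43=50 > 49 — meets; (e) 44 ≤ 49 — fails.
  The patient does not carry Stage 3.
The analysis ends at Stage 3; the provider prevails.

provider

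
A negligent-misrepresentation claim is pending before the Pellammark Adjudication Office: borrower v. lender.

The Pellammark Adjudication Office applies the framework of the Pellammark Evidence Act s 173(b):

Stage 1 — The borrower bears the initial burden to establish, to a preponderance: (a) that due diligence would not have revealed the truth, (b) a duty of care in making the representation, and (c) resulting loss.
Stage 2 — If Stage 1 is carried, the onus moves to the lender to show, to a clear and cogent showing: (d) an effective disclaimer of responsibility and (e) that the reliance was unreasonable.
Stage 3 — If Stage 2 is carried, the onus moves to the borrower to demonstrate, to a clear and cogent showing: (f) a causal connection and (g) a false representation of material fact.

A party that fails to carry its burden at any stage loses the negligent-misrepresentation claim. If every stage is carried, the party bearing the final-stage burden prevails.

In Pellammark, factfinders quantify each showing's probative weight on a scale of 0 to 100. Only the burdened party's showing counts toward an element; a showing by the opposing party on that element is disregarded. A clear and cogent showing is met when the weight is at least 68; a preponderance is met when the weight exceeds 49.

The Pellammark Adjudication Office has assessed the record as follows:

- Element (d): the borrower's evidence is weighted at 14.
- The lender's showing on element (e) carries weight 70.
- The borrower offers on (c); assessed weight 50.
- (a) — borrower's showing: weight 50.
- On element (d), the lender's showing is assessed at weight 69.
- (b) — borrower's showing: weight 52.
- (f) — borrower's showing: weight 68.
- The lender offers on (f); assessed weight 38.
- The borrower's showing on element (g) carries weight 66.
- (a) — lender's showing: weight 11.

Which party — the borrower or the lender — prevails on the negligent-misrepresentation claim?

Stage 1 (borrower, a preponderance, weight exceeds 49): (a) 50 (lender's 11 disregarded) > 49 — meets; (b) 52 > 49 — meets; (c) 50 > 49 — meets.
  Stage 1 is satisfied; the onus moves to the lender.
Stage 2 (lender, a clear and cogent showing, weight is at least 68): (d) 69 (borrower's 14 disregarded) ≥ 68 — meets; (e) 70 ≥ 68 — meets.
  Stage 2 is satisfied; the onus moves to the borrower.
Stage 3 (borrower, a clear and cogent showing, weight is at least 68): (f) 68 (lender's 38 disregarded) ≥ 68 — meets; (g) 66 < 68 — fails.
  Stage 3 not carried; the borrower fails its burden.
So the lender prevails.

lender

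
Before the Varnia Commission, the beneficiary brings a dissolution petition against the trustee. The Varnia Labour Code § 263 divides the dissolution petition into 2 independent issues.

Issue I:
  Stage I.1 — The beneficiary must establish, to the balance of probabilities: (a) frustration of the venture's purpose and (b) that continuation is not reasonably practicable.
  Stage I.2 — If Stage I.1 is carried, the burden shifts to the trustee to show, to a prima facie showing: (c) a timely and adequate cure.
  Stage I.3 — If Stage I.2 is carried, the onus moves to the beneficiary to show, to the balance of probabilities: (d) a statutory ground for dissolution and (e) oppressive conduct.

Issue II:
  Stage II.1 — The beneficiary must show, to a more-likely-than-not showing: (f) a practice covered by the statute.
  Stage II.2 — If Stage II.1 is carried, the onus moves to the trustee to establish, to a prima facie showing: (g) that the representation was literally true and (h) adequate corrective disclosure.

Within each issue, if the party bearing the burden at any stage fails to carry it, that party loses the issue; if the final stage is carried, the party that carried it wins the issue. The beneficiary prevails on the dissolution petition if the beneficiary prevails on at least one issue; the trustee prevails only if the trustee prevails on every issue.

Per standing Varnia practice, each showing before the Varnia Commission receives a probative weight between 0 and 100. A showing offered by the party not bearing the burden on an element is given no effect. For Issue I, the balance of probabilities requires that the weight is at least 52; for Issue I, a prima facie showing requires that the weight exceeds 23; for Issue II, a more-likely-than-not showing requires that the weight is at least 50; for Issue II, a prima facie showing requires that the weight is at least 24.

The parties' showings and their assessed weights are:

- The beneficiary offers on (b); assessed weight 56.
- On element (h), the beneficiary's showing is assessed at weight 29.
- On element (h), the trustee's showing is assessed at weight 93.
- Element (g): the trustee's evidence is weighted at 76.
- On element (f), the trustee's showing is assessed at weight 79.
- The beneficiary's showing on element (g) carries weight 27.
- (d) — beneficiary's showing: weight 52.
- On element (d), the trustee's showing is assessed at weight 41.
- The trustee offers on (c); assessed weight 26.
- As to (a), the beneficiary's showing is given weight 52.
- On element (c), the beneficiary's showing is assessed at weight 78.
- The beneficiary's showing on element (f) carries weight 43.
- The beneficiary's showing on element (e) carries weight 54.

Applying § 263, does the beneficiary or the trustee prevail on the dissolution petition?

— Issue I —
At Stage I.1 the beneficiary must meet the balance of probabilities (weight is at least 52): on (a) the weight is 52, which does reach 52, so (a) meets the standard; on (b) the weight is 56, ≥ 52, so (b) meets the standard.
  All elements met. The burden passes to the trustee.
At Stage I.2 the trustee must meet a prima facie showing (weight exceeds 23): on (c) the weight is 26 (the beneficiary's 78 is given no effect), > 23, so (c) meets the standard.
  Stage I.2 carried; the burden shifts to the beneficiary.
At Stage I.3 the beneficiary must meet the balance of probabilities (weight is at least 52): on (d) the weight is 52 (the trustee's 41 is given no effect), ≥ 52, so (d) meets the standard; on (e) the weight is 54, which does reach 52, so (e) meets the standard.
  The beneficiary carries the last stage.
Every stage carried; the beneficiary prevails on this issue.
— Issue II —
Stage II.1 — burden on beneficiary; standard: a more-likely-than-not showing (weight is at least 50).
    (f): 43 (trustee's 79 disregarded) < 50 [not met]
  The beneficiary does not carry Stage II.1.
So the trustee prevails on this issue.
Per-issue: Issue I → beneficiary; Issue II → trustee. The beneficiary must prevail on at least one issue; overall, the beneficiary prevails.

beneficiary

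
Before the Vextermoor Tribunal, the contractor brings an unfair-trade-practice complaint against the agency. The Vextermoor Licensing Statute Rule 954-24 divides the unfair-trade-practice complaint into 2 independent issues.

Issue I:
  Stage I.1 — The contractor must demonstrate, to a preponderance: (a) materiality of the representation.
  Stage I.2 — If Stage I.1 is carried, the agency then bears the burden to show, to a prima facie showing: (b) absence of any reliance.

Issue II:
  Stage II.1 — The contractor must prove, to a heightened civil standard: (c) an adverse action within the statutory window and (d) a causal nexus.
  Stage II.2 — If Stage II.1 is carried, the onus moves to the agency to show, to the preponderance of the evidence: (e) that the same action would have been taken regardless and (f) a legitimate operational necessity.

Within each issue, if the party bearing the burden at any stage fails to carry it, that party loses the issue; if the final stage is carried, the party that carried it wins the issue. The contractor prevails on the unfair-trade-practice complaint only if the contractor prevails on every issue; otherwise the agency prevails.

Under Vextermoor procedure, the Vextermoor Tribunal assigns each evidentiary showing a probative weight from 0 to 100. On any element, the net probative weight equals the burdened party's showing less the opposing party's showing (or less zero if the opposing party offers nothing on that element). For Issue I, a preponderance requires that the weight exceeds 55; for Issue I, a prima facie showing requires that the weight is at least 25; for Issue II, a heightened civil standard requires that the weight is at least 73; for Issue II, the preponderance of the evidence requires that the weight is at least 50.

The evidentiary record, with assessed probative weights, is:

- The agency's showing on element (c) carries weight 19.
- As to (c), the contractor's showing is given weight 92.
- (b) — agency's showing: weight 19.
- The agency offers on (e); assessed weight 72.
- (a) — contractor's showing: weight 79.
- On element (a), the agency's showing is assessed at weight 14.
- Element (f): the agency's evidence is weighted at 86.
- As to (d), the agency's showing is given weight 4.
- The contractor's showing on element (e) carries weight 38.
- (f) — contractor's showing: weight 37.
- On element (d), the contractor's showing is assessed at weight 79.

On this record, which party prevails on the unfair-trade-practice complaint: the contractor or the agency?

contractor

— Issue I —
Stage I.1 — burden on contractor; standard: a preponderance (weight exceeds 55).
    (a): 79 − 14 = 65 > 55 [met]
  Stage I.1 carried; the burden shifts to the agency.
Stage I.2 — burden on agency; standard: a prima facie showing (weight is at least 25).
    (b): 19 < 25 [not met]
  Stage I.2 not carried; the agency fails its burden.
So the contractor prevails on this issue.
— Issue II —
At Stage II.1 the contractor must meet a heightened civil standard (weight is at least 73): on (c) the weight is 92 less the opposing 19 gives net 73, ≥ 73, so (c) meets the standard; on (d) the weight is 79 less the opposing 4 gives net 75, ≥ 73, so (d) meets the standard.
  All elements met. The burden passes to the agency.
At Stage II.2 the agency must meet the preponderance of the evidence (weight is at least 50): on (e) the weight is 72 less the opposing 38 gives net 34, < 50, so (e) does not meet the standard; on (f) the weight is 86 less the opposing 37 gives net 49, which does not reach 50, so (f) does not meet the standard.
  Stage II.2 not carried; the agency fails its burden.
The analysis ends at Stage II.2; the contractor prevails on this issue.
Per-issue: Issue I → contractor; Issue II → contractor. The contractor must prevail on every issue; overall, the contractor prevails.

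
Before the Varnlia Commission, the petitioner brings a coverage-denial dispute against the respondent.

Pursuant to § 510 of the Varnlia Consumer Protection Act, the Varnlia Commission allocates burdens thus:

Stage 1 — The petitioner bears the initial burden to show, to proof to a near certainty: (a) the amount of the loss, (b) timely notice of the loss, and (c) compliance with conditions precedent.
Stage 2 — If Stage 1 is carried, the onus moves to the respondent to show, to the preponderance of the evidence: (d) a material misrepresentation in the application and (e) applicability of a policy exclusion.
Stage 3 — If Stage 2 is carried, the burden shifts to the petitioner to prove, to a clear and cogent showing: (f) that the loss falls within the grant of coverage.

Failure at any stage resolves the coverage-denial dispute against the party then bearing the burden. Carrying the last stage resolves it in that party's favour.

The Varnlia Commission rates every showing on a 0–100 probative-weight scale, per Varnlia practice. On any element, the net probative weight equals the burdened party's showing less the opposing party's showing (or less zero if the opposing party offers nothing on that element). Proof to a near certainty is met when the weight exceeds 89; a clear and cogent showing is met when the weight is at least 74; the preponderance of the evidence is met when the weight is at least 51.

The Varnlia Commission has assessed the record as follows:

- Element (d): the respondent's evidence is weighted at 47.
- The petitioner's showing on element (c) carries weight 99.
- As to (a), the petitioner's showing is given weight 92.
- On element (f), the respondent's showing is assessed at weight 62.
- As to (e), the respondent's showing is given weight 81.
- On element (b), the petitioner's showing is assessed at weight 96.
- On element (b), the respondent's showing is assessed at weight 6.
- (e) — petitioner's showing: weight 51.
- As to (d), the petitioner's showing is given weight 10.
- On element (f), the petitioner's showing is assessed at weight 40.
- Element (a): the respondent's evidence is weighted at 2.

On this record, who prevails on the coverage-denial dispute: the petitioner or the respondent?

At Stage 1 the petitioner must meet proof to a near certainty (weight exceeds 89): on (a) the weight is 92 less the opposing 2 gives net 90, which does exceed 89, so (a) meets the standard; on (b) the weight is 96 less the opposing 6 gives net 90, > 89, so (b) meets the standard; on (c) the weight is 99, > 89, so (c) meets the standard.
  All elements met. The burden passes to the respondent.
At Stage 2 the respondent must meet the preponderance of the evidence (weight is at least 51): on (d) the weight is 47 less the opposing 10 gives net 37, < 51, so (d) does not meet the standard; on (e) the weight is 81 less the opposing 51 gives net 30, which does not reach 51, so (e) does not meet the standard.
  Stage 2 not carried; the respondent fails its burden.
The petitioner prevails.

petitioner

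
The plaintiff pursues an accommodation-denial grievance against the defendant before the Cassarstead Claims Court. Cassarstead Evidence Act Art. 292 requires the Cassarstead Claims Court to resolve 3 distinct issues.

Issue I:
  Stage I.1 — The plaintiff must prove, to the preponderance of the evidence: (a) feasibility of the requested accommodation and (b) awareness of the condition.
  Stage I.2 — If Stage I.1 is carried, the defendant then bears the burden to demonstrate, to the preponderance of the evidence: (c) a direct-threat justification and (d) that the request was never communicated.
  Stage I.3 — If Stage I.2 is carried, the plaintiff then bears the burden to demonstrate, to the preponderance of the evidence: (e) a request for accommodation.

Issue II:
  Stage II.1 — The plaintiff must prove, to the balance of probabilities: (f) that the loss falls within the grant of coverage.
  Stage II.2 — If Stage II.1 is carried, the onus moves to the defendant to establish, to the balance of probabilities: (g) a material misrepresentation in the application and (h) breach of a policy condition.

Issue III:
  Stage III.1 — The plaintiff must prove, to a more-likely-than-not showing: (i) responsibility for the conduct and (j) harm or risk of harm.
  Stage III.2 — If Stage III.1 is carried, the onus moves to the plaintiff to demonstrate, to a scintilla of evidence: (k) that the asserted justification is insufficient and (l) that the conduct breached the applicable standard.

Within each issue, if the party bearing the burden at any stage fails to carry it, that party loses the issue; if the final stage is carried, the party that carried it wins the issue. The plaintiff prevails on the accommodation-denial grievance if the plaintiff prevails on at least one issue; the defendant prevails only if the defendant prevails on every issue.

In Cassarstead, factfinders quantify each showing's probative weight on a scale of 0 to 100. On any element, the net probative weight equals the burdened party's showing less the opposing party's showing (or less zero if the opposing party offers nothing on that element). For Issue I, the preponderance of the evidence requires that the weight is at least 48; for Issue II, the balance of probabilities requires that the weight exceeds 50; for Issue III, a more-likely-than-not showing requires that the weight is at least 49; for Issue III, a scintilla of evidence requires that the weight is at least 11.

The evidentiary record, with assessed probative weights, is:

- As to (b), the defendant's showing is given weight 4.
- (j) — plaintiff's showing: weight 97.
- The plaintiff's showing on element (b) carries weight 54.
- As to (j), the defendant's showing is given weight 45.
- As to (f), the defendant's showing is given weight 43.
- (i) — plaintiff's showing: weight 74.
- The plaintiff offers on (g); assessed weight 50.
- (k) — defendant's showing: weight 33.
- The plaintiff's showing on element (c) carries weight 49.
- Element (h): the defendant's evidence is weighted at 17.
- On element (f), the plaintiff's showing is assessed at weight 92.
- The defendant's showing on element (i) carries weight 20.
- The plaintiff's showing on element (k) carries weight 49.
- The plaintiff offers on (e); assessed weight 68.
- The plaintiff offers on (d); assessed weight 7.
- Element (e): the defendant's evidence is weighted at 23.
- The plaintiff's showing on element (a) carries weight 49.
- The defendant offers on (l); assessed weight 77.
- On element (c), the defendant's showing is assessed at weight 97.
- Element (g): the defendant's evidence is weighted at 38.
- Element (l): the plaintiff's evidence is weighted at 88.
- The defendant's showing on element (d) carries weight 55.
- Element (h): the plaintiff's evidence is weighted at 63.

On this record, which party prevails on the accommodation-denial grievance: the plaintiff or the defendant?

— Issue I —
Stage I.1 (plaintiff, the preponderance of the evidence, weight is at least 48): (a) 49 ≥ 48 — meets; (b) net 54−4=50 ≥ 48 — meets.
  Stage I.1 carried; the burden shifts to the defendant.
Stage I.2 (defendant, the preponderance of the evidence, weight is at least 48): (c) net 97−49=48 ≥ 48 — meets; (d) net 55−7=48 ≥ 48 — meets.
  The defendant carries Stage I.2; the plaintiff now bears the burden.
Stage I.3 (plaintiff, the preponderance of the evidence, weight is at least 48): (e) net 68−23=45 < 48 — fails.
  The plaintiff does not carry Stage I.3.
The analysis ends at Stage I.3; the defendant prevails on this issue.
— Issue II —
Stage II.1 (plaintiff, the balance of probabilities, weight exceeds 50): (f) net 92−43=49 ≤ 50 — fails.
  Stage II.1 not carried; the plaintiff fails its burden.
The defendant prevails on this issue.
— Issue III —
Stage III.1 — burden on plaintiff; standard: a more-likely-than-not showing (weight is at least 49).
    (i): 74 − 20 = 54 ≥ 49 [met]
    (j): 97 − 45 = 52 ≥ 49 [met]
  Stage III.1 is satisfied; the plaintiff continues to bear the burden.
Stage III.2 — burden on plaintiff; standard: a scintilla of evidence (weight is at least 11).
    (k): 49 − 33 = 16 ≥ 11 [met]
    (l): 88 − 77 = 11 ≥ 11 [met]
  All elements met at the final stage.
All stages carried — the plaintiff prevails on this issue.
Per-issue: Issue I → defendant; Issue II → defendant; Issue III → plaintiff. The plaintiff must prevail on at least one issue; overall, the plaintiff prevails.

plaintiff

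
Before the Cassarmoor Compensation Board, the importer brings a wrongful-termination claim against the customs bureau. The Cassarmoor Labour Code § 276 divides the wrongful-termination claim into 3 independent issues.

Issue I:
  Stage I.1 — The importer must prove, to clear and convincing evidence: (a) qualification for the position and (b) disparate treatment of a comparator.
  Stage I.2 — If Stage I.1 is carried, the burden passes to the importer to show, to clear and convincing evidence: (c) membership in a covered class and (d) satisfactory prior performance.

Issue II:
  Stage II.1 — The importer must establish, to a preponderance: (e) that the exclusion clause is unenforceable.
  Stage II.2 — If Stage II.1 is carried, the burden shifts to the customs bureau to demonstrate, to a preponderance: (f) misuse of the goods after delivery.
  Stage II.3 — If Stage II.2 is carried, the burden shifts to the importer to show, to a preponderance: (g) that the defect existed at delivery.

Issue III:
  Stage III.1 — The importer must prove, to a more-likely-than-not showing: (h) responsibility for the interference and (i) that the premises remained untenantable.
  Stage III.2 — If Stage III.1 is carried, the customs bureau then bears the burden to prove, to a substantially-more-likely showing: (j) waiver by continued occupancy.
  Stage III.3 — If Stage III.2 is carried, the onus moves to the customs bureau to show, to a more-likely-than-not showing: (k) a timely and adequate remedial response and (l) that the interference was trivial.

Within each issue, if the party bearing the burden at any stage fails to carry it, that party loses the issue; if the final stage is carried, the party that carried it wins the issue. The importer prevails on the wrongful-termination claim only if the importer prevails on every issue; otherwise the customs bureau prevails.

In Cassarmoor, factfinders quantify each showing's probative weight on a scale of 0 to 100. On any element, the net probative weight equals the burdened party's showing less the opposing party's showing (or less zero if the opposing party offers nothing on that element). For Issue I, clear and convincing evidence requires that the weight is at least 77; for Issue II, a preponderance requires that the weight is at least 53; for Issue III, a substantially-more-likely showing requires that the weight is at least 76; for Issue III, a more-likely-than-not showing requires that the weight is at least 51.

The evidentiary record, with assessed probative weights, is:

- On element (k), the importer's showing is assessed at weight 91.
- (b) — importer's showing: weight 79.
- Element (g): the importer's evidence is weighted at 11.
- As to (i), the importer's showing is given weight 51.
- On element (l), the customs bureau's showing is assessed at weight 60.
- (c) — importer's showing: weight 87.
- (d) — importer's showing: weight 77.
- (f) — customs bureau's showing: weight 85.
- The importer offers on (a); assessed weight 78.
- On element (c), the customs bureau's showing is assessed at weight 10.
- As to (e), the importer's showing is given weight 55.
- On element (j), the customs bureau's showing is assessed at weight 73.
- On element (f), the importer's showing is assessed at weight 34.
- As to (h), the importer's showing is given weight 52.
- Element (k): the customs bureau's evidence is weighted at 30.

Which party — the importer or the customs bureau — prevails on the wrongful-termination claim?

— Issue I —
Stage I.1 — burden on importer; standard: clear and convincing evidence (weight is at least 77).
    (a): 78 ≥ 77 [met]
    (b): 79 ≥ 77 [met]
  Stage I.1 carried; the burden remains with the importer.
Stage I.2 — burden on importer; standard: clear and convincing evidence (weight is at least 77).
    (c): 87 − 10 = 77 ≥ 77 [met]
    (d): 77 ≥ 77 [met]
  All elements met at the final stage.
Every stage carried; the importer prevails on this issue.
— Issue II —
Stage II.1 (importer, a preponderance, weight is at least 53): (e) 55 ≥ 53 — meets.
  The importer carries Stage II.1; the customs bureau now bears the burden.
Stage II.2 (customs bureau, a preponderance, weight is at least 53): (f) net 85−34=51 < 53 — fails.
  The customs bureau does not carry Stage II.2.
The analysis ends at Stage II.2; the importer prevails on this issue.
— Issue III —
Stage III.1 (importer, a more-likely-than-not showing, weight is at least 51): (h) 52 ≥ 51 — meets; (i) 51 ≥ 51 — meets.
  All elements met. The burden passes to the customs bureau.
Stage III.2 (customs bureau, a substantially-more-likely showing, weight is at least 76): (j) 73 < 76 — fails.
  The customs bureau does not carry Stage III.2.
So the importer prevails on this issue.
Per-issue: Issue I → importer; Issue II → importer; Issue III → importer. The importer must prevail on every issue; overall, the importer prevails.

importer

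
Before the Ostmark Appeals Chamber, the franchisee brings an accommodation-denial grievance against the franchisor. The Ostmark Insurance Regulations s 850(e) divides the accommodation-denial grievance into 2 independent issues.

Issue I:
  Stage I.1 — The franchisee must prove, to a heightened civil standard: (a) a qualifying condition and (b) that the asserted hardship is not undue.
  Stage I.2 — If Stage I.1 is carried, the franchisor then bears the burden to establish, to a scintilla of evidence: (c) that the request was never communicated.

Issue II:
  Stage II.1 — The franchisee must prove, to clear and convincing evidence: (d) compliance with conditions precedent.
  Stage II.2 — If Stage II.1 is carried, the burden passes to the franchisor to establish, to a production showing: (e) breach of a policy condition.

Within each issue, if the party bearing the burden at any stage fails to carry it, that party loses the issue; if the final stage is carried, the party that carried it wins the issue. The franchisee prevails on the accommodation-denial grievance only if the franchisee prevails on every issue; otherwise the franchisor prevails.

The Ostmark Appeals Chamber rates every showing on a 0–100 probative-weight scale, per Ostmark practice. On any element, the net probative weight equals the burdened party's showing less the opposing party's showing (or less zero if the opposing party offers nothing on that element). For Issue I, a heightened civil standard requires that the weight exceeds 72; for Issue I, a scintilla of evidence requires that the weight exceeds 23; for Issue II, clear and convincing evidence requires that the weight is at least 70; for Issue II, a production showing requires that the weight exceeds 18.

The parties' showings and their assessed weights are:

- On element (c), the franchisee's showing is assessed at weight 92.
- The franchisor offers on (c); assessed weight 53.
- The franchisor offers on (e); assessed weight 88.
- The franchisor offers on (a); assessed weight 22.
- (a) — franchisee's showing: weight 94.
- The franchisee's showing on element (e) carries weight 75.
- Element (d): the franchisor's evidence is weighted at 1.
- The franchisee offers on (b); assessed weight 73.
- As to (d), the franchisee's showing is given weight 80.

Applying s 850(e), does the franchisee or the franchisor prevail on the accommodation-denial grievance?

— Issue I —
At Stage I.1 the franchisee must meet a heightened civil standard (weight exceeds 72): on (a) the weight is 94 less the opposing 22 gives net 72, ≤ 72, so (a) does not meet the standard; on (b) the weight is 73, > 72, so (b) meets the standard.
  Not every element is met, so the franchisee fails to carry Stage I.1.
The analysis ends at Stage I.1; the franchisor prevails on this issue.
— Issue II —
At Stage II.1 the franchisee must meet clear and convincing evidence (weight is at least 70): on (d) the weight is 80 less the opposing 1 gives net 79, which does reach 70, so (d) meets the standard.
  All elements met. The burden passes to the franchisor.
At Stage II.2 the franchisor must meet a production showing (weight exceeds 18): on (e) the weight is 88 less the opposing 75 gives net 13, ≤ 18, so (e) does not meet the standard.
  Stage II.2 not carried; the franchisor fails its burden.
So the franchisee prevails on this issue.
Per-issue: Issue I → franchisor; Issue II → franchisee. The franchisee must prevail on every issue; overall, the franchisor prevails.

franchisor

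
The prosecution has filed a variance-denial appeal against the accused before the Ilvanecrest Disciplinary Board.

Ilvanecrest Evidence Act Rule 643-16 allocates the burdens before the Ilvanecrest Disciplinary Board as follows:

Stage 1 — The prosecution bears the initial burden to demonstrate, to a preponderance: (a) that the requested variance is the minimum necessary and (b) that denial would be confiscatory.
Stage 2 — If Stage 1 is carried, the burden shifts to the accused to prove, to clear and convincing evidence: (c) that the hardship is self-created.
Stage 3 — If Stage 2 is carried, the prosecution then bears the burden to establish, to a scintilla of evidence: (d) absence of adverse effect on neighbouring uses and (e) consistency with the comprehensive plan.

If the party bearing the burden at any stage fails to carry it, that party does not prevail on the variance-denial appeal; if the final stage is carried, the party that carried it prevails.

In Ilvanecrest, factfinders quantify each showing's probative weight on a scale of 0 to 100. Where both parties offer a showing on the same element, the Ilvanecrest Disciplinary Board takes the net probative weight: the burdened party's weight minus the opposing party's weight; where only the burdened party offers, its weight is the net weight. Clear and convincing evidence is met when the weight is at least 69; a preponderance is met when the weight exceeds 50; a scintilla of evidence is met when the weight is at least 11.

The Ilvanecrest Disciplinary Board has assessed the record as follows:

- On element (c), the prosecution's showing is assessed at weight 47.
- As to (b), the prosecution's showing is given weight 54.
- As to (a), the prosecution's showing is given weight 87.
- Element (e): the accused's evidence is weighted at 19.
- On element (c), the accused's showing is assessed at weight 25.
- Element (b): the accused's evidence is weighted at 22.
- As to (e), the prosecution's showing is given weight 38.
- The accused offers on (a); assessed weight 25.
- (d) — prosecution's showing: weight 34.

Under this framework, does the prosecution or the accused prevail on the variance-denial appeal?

accused

Stage 1 — burden on prosecution; standard: a preponderance (weight exceeds 50).
    (a): 87 − 25 = 62 > 50 [met]
    (b): 54 − 22 = 32 ≤ 50 [not met]
  The prosecution does not carry Stage 1.
The accused prevails.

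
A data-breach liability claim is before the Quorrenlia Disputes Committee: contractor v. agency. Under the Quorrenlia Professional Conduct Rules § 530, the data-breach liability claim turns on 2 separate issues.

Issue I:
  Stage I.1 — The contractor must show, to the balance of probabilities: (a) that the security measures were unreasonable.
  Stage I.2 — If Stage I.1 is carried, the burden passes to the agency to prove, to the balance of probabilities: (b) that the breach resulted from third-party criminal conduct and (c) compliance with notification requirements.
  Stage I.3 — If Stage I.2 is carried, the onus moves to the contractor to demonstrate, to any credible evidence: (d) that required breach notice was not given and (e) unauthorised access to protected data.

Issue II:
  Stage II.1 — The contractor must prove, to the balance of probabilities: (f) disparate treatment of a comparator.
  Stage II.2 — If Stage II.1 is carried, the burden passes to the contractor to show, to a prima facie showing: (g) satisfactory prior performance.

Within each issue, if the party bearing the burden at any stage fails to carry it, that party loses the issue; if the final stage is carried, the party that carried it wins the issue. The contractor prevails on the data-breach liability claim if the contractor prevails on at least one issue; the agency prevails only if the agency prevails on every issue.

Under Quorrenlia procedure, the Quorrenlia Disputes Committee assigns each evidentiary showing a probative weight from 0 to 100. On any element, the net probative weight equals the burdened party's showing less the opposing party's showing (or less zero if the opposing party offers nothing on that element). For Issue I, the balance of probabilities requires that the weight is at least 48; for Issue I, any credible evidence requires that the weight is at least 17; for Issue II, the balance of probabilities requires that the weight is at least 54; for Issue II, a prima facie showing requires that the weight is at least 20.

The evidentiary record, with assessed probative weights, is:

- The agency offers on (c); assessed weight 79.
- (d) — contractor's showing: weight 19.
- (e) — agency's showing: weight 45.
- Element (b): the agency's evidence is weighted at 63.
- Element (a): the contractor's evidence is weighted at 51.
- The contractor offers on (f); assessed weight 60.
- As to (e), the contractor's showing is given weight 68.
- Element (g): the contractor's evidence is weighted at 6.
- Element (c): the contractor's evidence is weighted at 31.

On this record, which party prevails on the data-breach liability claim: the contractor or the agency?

contractor

— Issue I —
Stage I.1 — burden on contractor; standard: the balance of probabilities (weight is at least 48).
    (a): 51 ≥ 48 [met]
  Stage I.1 is satisfied; the onus moves to the agency.
Stage I.2 — burden on agency; standard: the balance of probabilities (weight is at least 48).
    (b): 63 ≥ 48 [met]
    (c): 79 − 31 = 48 ≥ 48 [met]
  All elements met. The burden passes to the contractor.
Stage I.3 — burden on contractor; standard: any credible evidence (weight is at least 17).
    (d): 19 ≥ 17 [met]
    (e): 68 − 45 = 23 ≥ 17 [met]
  Stage I.3 carried; the final stage is satisfied.
All stages carried — the contractor prevails on this issue.
— Issue II —
Stage II.1 — burden on contractor; standard: the balance of probabilities (weight is at least 54).
    (f): 60 ≥ 54 [met]
  All elements met. The contractor retains the burden for Stage II.2.
Stage II.2 — burden on contractor; standard: a prima facie showing (weight is at least 20).
    (g): 6 < 20 [not met]
  Not every element is met, so the contractor fails to carry Stage II.2.
The analysis ends at Stage II.2; the agency prevails on this issue.
Per-issue: Issue I → contractor; Issue II → agency. The contractor must prevail on at least one issue; overall, the contractor prevails.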